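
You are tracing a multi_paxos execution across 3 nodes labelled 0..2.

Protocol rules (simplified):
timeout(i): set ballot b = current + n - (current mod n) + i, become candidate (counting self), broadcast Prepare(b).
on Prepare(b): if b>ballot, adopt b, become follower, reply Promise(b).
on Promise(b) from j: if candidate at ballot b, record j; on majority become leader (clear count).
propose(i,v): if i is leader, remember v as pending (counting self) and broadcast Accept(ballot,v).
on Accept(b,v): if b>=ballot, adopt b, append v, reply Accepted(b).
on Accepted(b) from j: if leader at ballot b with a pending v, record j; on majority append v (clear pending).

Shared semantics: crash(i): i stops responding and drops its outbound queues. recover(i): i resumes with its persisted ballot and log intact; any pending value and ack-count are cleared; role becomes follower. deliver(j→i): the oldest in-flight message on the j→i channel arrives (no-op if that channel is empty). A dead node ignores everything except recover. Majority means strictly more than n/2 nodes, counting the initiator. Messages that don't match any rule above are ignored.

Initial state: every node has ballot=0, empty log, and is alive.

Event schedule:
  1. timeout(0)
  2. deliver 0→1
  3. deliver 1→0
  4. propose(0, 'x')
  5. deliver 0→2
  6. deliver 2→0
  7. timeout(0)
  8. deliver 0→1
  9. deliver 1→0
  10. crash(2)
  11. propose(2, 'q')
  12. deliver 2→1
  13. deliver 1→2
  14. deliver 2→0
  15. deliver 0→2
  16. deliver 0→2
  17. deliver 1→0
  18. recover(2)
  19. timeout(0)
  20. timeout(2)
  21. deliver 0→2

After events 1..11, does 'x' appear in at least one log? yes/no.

yes

after 1 — timeout(0): n0:cand/b3/[-]
after 2 — deliver 0→1: n1:foll/b3/[-]
after 3 — deliver 1→0: n0:lead/b3/[-]
after 4 — propose(0,'x'): ·
after 5 — deliver 0→2: n2:foll/b3/[-]
after 6 — deliver 2→0: ·
after 7 — timeout(0): n0:cand/b6/[-]
after 8 — deliver 0→1: n1:foll/b3/[x]
after 9 — deliver 1→0: ·
after 10 — crash(2): n2:✗foll/b3/[-]
after 11 — propose(2,'q'): ·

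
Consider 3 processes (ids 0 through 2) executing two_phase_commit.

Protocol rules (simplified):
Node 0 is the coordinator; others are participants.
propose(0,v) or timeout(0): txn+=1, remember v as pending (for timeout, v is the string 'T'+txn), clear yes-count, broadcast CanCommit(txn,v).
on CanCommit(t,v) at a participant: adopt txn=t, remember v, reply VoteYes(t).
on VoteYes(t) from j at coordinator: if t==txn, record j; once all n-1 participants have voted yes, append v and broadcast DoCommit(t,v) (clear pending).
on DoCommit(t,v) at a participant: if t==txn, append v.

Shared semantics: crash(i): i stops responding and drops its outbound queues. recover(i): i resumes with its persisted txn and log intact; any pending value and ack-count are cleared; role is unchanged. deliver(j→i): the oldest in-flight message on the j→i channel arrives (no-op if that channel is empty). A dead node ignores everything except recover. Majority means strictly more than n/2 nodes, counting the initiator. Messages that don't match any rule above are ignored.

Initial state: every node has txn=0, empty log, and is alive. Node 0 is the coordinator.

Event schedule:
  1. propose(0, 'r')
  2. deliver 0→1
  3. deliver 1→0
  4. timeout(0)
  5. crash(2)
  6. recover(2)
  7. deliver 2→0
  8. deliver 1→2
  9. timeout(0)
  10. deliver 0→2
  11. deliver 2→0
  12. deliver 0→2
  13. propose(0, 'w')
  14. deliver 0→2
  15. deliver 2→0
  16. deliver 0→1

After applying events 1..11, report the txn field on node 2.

1. propose(0,'r'):  <0:coor t1 ->
2. deliver 0→1:  <1:part t1 ->
3. deliver 1→0:  nop
4. timeout(0):  <0:coor t2 ->
5. crash(2):  <2:✗part t0 ->
6. recover(2):  <2:part t0 ->
7. deliver 2→0:  nop
8. deliver 1→2:  nop
9. timeout(0):  <0:coor t3 ->
10. deliver 0→2:  <2:part t1 ->
11. deliver 2→0:  nop

1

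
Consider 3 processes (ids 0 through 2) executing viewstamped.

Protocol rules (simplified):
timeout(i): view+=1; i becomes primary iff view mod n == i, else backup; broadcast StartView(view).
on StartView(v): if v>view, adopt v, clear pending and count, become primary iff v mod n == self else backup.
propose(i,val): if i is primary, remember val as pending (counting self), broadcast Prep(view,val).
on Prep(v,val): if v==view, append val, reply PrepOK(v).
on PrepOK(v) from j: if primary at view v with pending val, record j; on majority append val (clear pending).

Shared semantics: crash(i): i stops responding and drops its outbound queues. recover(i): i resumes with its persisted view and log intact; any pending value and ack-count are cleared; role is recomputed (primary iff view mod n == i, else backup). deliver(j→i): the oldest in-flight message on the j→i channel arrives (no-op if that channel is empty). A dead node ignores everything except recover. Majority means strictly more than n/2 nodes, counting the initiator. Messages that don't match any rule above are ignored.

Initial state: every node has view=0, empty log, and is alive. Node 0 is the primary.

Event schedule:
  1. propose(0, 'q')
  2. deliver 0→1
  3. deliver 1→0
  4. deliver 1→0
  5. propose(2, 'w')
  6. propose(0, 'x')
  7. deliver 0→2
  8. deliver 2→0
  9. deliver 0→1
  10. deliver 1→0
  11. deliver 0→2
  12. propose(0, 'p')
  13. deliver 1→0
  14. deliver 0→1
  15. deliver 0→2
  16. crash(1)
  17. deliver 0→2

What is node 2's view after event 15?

1. propose(0,'q'):  nop
2. deliver 0→1:  <1:back v0 q>
3. deliver 1→0:  <0:prim v0 q>
4. deliver 1→0:  nop
5. propose(2,'w'):  nop
6. propose(0,'x'):  nop
7. deliver 0→2:  <2:back v0 q>
8. deliver 2→0:  <0:prim v0 q,x>
9. deliver 0→1:  <1:back v0 q,x>
10. deliver 1→0:  nop
11. deliver 0→2:  <2:back v0 q,x>
12. propose(0,'p'):  nop
13. deliver 1→0:  nop
14. deliver 0→1:  <1:back v0 q,x,p>
15. deliver 0→2:  <2:back v0 q,x,p>

0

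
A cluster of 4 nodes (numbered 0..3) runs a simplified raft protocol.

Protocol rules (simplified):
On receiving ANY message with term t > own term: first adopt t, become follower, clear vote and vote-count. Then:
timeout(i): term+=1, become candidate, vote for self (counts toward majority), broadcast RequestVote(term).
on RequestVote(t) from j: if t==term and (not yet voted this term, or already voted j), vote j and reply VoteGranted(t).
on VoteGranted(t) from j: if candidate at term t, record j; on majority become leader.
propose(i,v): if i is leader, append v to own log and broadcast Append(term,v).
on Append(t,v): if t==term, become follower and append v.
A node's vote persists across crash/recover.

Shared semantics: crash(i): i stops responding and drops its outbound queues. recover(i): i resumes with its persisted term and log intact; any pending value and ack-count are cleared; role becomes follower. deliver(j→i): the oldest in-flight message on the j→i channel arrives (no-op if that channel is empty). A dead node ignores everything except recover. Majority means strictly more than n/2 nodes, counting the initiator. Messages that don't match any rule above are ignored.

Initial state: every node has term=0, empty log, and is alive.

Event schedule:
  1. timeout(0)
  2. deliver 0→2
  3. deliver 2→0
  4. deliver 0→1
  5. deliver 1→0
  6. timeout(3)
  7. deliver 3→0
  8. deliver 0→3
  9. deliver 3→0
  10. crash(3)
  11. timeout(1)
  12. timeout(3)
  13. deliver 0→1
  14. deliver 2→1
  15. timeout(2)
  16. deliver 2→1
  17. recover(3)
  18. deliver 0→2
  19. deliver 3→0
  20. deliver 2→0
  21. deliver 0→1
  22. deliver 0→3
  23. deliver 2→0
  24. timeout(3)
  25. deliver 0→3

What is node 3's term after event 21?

e1 timeout(0): 0[cand,t=1,-]
e2 deliver 0→2: 2[foll,t=1,-]
e3 deliver 2→0: ·
e4 deliver 0→1: 1[foll,t=1,-]
e5 deliver 1→0: 0[lead,t=1,-]
e6 timeout(3): 3[cand,t=1,-]
e7 deliver 3→0: ·
e8 deliver 0→3: ·
e9 deliver 3→0: ·
e10 crash(3): 3[✗cand,t=1,-]
e11 timeout(1): 1[cand,t=2,-]
e12 timeout(3): ·
e13 deliver 0→1: ·
e14 deliver 2→1: ·
e15 timeout(2): 2[cand,t=2,-]
e16 deliver 2→1: ·
e17 recover(3): 3[foll,t=1,-]
e18 deliver 0→2: ·
e19 deliver 3→0: ·
e20 deliver 2→0: 0[foll,t=2,-]
e21 deliver 0→1: ·

1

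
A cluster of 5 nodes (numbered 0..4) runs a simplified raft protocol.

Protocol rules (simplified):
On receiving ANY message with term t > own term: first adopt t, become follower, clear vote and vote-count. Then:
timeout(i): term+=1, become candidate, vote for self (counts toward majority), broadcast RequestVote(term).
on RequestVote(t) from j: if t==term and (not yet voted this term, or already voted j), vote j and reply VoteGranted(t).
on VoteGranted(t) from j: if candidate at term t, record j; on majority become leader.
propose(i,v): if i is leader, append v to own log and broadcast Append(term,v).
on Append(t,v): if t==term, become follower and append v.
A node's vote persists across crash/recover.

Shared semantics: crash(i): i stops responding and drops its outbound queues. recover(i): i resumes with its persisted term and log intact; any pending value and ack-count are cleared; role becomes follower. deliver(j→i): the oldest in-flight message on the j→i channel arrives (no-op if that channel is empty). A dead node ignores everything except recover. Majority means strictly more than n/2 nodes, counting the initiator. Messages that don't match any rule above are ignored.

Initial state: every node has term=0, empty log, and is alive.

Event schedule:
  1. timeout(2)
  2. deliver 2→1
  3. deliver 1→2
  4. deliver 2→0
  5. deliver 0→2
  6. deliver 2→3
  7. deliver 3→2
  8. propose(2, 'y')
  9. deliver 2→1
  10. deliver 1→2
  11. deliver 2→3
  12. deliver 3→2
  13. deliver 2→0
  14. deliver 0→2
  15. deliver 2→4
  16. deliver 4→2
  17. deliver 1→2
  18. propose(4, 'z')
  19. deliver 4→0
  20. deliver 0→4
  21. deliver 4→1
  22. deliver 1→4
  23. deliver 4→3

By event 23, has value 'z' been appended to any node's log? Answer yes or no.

no

step 1 timeout(2): 2={cand,t=1,log=-}
step 2 deliver 2→1: 1={foll,t=1,log=-}
step 3 deliver 1→2: —
step 4 deliver 2→0: 0={foll,t=1,log=-}
step 5 deliver 0→2: 2={lead,t=1,log=-}
step 6 deliver 2→3: 3={foll,t=1,log=-}
step 7 deliver 3→2: —
step 8 propose(2,'y'): 2={lead,t=1,log=y}
step 9 deliver 2→1: 1={foll,t=1,log=y}
step 10 deliver 1→2: —
step 11 deliver 2→3: 3={foll,t=1,log=y}
step 12 deliver 3→2: —
step 13 deliver 2→0: 0={foll,t=1,log=y}
step 14 deliver 0→2: —
step 15 deliver 2→4: 4={foll,t=1,log=-}
step 16 deliver 4→2: —
step 17 deliver 1→2: —
step 18 propose(4,'z'): —
step 19 deliver 4→0: —
step 20 deliver 0→4: —
step 21 deliver 4→1: —
step 22 deliver 1→4: —
step 23 deliver 4→3: —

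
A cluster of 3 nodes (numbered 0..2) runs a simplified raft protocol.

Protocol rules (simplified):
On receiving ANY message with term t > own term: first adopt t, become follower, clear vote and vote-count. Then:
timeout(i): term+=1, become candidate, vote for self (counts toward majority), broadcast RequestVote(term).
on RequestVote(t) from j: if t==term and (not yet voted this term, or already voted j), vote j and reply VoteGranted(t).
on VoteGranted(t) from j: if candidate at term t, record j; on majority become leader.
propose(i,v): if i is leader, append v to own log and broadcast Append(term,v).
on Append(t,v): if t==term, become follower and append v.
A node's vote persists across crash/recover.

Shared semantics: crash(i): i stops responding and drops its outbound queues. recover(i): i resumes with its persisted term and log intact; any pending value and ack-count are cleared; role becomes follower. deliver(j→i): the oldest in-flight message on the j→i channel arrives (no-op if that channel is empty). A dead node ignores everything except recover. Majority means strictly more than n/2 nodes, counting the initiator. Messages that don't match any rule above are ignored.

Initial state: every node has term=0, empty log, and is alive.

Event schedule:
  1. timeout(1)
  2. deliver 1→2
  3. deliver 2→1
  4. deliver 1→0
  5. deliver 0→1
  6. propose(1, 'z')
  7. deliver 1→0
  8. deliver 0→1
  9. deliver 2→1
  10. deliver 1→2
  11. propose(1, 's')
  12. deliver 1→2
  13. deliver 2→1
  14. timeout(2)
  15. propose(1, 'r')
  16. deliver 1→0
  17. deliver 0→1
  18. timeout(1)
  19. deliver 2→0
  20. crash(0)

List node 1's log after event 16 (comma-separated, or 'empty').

1. timeout(1):  <1:cand t1 ->
2. deliver 1→2:  <2:foll t1 ->
3. deliver 2→1:  <1:lead t1 ->
4. deliver 1→0:  <0:foll t1 ->
5. deliver 0→1:  nop
6. propose(1,'z'):  <1:lead t1 z>
7. deliver 1→0:  <0:foll t1 z>
8. deliver 0→1:  nop
9. deliver 2→1:  nop
10. deliver 1→2:  <2:foll t1 z>
11. propose(1,'s'):  <1:lead t1 z,s>
12. deliver 1→2:  <2:foll t1 z,s>
13. deliver 2→1:  nop
14. timeout(2):  <2:cand t2 z,s>
15. propose(1,'r'):  <1:lead t1 z,s,r>
16. deliver 1→0:  <0:foll t1 z,s>

z,s,r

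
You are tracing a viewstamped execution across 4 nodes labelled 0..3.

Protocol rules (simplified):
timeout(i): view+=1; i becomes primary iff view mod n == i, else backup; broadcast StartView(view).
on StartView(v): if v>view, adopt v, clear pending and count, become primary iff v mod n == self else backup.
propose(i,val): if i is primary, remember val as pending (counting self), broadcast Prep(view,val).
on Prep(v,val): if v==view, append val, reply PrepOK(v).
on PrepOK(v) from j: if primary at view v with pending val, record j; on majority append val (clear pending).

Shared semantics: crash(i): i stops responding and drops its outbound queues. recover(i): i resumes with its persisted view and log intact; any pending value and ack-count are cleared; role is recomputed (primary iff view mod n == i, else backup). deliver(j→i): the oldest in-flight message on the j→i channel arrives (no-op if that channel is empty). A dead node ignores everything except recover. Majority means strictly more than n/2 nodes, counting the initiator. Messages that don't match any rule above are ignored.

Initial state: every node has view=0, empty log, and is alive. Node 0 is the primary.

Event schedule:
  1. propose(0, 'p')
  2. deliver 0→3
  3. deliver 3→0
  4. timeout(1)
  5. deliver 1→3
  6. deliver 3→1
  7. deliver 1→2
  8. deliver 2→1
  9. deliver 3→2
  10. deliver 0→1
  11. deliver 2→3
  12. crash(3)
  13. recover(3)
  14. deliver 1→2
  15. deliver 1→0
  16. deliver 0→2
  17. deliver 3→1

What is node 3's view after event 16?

1

step 1 propose(0,'p'): —
step 2 deliver 0→3: 3={back,v=0,log=p}
step 3 deliver 3→0: —
step 4 timeout(1): 1={prim,v=1,log=-}
step 5 deliver 1→3: 3={back,v=1,log=p}
step 6 deliver 3→1: —
step 7 deliver 1→2: 2={back,v=1,log=-}
step 8 deliver 2→1: —
step 9 deliver 3→2: —
step 10 deliver 0→1: —
step 11 deliver 2→3: —
step 12 crash(3): 3={✗back,v=1,log=p}
step 13 recover(3): 3={back,v=1,log=p}
step 14 deliver 1→2: —
step 15 deliver 1→0: 0={back,v=1,log=-}
step 16 deliver 0→2: —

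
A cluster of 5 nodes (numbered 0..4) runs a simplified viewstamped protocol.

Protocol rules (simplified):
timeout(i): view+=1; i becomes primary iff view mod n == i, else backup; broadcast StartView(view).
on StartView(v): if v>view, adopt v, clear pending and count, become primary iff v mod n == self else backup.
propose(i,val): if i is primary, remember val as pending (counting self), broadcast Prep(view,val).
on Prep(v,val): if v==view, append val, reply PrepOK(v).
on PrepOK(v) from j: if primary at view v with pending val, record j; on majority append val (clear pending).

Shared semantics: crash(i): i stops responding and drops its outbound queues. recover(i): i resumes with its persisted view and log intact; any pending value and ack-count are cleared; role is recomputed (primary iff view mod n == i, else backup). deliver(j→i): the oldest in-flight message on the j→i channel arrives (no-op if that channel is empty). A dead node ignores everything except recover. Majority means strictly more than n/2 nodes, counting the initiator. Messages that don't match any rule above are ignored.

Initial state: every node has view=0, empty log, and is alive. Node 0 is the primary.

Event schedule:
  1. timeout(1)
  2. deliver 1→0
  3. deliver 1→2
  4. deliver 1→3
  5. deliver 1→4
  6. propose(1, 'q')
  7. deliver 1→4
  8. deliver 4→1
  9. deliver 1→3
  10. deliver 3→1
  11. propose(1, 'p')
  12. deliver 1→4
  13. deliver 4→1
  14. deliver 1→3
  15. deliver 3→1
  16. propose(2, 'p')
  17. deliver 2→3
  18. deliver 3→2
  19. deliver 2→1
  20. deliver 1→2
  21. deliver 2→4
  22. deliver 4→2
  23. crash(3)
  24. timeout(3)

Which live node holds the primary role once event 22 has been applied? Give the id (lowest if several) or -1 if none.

1. timeout(1):  <1:prim v1 ->
2. deliver 1→0:  <0:back v1 ->
3. deliver 1→2:  <2:back v1 ->
4. deliver 1→3:  <3:back v1 ->
5. deliver 1→4:  <4:back v1 ->
6. propose(1,'q'):  nop
7. deliver 1→4:  <4:back v1 q>
8. deliver 4→1:  nop
9. deliver 1→3:  <3:back v1 q>
10. deliver 3→1:  <1:prim v1 q>
11. propose(1,'p'):  nop
12. deliver 1→4:  <4:back v1 q,p>
13. deliver 4→1:  nop
14. deliver 1→3:  <3:back v1 q,p>
15. deliver 3→1:  <1:prim v1 q,p>
16. propose(2,'p'):  nop
17. deliver 2→3:  nop
18. deliver 3→2:  nop
19. deliver 2→1:  nop
20. deliver 1→2:  <2:back v1 q>
21. deliver 2→4:  nop
22. deliver 4→2:  nop

1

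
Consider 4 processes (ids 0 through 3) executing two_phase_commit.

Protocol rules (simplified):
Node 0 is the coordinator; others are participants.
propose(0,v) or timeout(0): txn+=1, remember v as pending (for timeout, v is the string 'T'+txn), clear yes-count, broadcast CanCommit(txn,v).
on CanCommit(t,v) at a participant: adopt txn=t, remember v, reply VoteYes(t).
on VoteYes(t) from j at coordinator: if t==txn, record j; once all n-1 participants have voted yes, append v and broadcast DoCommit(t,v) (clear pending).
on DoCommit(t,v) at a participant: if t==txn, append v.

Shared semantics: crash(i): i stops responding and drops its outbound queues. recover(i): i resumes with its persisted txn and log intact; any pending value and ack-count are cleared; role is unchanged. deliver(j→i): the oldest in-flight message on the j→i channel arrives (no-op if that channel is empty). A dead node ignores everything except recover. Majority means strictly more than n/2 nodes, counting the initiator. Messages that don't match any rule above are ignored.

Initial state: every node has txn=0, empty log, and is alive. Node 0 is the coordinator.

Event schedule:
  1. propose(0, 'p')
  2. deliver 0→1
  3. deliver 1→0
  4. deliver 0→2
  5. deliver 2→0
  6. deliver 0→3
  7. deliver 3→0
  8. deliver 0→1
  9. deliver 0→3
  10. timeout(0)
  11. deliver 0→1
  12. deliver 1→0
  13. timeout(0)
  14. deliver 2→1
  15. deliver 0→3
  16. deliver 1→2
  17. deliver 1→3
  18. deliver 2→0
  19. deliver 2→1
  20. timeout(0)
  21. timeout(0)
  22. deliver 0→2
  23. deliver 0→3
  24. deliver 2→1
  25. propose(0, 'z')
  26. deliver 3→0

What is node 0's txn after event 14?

3

step 1 propose(0,'p'): 0={coor,t=1,log=-}
step 2 deliver 0→1: 1={part,t=1,log=-}
step 3 deliver 1→0: —
step 4 deliver 0→2: 2={part,t=1,log=-}
step 5 deliver 2→0: —
step 6 deliver 0→3: 3={part,t=1,log=-}
step 7 deliver 3→0: 0={coor,t=1,log=p}
step 8 deliver 0→1: 1={part,t=1,log=p}
step 9 deliver 0→3: 3={part,t=1,log=p}
step 10 timeout(0): 0={coor,t=2,log=p}
step 11 deliver 0→1: 1={part,t=2,log=p}
step 12 deliver 1→0: —
step 13 timeout(0): 0={coor,t=3,log=p}
step 14 deliver 2→1: —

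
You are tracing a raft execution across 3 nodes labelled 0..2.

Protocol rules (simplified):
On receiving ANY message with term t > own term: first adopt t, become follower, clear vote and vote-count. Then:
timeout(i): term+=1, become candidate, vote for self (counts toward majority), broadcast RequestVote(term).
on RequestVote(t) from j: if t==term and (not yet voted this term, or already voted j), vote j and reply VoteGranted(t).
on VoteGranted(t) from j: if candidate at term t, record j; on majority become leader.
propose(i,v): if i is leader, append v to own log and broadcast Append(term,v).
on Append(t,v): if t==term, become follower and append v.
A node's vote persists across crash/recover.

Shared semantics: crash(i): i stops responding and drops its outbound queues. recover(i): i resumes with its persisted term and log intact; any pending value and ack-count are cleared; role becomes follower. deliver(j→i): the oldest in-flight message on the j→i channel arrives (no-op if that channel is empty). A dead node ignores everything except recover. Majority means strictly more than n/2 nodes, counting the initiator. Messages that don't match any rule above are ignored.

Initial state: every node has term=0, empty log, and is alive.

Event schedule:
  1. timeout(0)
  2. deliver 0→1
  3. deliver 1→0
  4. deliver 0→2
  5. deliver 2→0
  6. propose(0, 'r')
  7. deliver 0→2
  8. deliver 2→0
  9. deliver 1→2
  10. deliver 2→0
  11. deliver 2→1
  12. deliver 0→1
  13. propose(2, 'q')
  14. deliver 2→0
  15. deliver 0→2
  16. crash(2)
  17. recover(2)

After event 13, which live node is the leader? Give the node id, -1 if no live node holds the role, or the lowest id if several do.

e1 timeout(0): 0[cand,t=1,-]
e2 deliver 0→1: 1[foll,t=1,-]
e3 deliver 1→0: 0[lead,t=1,-]
e4 deliver 0→2: 2[foll,t=1,-]
e5 deliver 2→0: ·
e6 propose(0,'r'): 0[lead,t=1,r]
e7 deliver 0→2: 2[foll,t=1,r]
e8 deliver 2→0: ·
e9 deliver 1→2: ·
e10 deliver 2→0: ·
e11 deliver 2→1: ·
e12 deliver 0→1: 1[foll,t=1,r]
e13 propose(2,'q'): ·

0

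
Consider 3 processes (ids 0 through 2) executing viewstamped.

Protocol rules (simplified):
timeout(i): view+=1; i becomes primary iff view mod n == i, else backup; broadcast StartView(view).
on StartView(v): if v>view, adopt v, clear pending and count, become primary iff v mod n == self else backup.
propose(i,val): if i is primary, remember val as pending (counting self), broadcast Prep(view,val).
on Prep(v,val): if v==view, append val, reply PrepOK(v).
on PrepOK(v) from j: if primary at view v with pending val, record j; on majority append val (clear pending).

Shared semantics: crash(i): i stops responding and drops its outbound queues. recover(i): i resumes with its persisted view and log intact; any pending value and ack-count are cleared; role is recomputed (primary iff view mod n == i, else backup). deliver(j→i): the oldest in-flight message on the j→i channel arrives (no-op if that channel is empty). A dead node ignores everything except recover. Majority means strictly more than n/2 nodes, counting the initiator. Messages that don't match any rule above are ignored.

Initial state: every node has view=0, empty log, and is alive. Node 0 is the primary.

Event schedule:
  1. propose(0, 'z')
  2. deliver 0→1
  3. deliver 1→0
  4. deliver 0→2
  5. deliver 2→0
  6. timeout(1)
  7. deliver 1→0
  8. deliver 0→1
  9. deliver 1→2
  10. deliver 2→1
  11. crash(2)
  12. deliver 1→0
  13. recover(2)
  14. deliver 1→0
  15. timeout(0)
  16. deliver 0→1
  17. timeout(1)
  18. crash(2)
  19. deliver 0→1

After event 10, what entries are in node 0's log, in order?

z

after 1 — propose(0,'z'): ·
after 2 — deliver 0→1: n1:back/v0/[z]
after 3 — deliver 1→0: n0:prim/v0/[z]
after 4 — deliver 0→2: n2:back/v0/[z]
after 5 — deliver 2→0: ·
after 6 — timeout(1): n1:prim/v1/[z]
after 7 — deliver 1→0: n0:back/v1/[z]
after 8 — deliver 0→1: ·
after 9 — deliver 1→2: n2:back/v1/[z]
after 10 — deliver 2→1: ·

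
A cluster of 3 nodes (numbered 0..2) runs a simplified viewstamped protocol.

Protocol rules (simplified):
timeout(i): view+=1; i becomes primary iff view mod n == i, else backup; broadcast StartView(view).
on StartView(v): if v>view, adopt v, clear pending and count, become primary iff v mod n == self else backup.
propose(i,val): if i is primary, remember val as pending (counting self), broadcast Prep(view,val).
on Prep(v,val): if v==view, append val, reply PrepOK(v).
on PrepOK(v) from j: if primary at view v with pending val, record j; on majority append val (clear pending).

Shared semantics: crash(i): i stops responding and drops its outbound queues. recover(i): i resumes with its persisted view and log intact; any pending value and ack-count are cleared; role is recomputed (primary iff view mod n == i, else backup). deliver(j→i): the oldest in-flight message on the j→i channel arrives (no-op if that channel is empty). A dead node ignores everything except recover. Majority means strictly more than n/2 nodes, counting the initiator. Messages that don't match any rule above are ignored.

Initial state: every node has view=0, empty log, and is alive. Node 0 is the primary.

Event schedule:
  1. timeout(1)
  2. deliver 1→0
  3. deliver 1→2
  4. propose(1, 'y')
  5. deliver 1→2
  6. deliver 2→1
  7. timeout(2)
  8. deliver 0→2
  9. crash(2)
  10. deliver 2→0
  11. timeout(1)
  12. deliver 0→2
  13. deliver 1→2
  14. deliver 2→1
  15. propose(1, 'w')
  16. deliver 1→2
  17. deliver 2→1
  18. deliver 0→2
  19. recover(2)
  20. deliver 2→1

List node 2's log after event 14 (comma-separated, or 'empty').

e1 timeout(1): 1[prim,v=1,-]
e2 deliver 1→0: 0[back,v=1,-]
e3 deliver 1→2: 2[back,v=1,-]
e4 propose(1,'y'): ·
e5 deliver 1→2: 2[back,v=1,y]
e6 deliver 2→1: 1[prim,v=1,y]
e7 timeout(2): 2[prim,v=2,y]
e8 deliver 0→2: ·
e9 crash(2): 2[✗prim,v=2,y]
e10 deliver 2→0: ·
e11 timeout(1): 1[back,v=2,y]
e12 deliver 0→2: ·
e13 deliver 1→2: ·
e14 deliver 2→1: ·

y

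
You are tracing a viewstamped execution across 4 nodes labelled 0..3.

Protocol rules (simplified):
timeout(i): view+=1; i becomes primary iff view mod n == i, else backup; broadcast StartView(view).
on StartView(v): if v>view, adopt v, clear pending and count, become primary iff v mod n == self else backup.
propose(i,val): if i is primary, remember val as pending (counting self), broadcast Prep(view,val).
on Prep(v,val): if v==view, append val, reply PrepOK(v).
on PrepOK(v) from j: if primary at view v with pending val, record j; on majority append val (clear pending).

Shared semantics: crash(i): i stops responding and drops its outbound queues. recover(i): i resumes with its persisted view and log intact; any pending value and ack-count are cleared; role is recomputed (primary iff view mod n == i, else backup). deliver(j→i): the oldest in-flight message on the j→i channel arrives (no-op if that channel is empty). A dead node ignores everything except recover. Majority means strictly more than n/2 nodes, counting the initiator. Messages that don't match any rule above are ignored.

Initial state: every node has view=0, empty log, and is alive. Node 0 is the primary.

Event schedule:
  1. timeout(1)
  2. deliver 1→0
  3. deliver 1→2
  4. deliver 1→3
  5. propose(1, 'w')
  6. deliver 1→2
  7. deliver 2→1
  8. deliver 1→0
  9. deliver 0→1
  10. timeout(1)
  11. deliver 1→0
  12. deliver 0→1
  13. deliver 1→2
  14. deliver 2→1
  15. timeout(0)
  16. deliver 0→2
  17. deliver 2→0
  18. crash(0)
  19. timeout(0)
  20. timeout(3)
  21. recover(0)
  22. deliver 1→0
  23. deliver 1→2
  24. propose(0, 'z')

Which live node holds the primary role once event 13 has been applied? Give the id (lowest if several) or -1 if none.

2

after 1 — timeout(1): n1:prim/v1/[-]
after 2 — deliver 1→0: n0:back/v1/[-]
after 3 — deliver 1→2: n2:back/v1/[-]
after 4 — deliver 1→3: n3:back/v1/[-]
after 5 — propose(1,'w'): ·
after 6 — deliver 1→2: n2:back/v1/[w]
after 7 — deliver 2→1: ·
after 8 — deliver 1→0: n0:back/v1/[w]
after 9 — deliver 0→1: n1:prim/v1/[w]
after 10 — timeout(1): n1:back/v2/[w]
after 11 — deliver 1→0: n0:back/v2/[w]
after 12 — deliver 0→1: ·
after 13 — deliver 1→2: n2:prim/v2/[w]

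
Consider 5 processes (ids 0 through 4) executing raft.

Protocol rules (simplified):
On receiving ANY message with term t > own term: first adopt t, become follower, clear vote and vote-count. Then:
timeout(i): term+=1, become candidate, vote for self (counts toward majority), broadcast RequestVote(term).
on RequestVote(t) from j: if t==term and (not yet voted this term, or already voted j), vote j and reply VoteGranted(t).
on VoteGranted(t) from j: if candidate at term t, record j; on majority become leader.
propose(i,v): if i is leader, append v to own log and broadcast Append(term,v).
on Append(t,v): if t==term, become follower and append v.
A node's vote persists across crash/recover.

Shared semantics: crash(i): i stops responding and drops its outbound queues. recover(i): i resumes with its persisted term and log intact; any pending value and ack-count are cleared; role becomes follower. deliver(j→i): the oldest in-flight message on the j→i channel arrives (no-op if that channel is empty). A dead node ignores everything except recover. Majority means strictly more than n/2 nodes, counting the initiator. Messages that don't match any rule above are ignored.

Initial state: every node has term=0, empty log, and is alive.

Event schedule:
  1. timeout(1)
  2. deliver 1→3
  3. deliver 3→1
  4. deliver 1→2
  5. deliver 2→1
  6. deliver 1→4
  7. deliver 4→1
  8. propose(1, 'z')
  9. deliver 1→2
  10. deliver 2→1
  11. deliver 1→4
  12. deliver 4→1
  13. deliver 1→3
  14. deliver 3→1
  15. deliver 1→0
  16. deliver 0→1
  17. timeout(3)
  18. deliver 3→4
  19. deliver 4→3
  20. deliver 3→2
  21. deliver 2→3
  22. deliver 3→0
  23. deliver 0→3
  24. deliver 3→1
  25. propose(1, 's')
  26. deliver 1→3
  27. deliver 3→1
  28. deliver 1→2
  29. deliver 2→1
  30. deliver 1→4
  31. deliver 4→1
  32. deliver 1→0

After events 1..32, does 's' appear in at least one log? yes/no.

after 1 — timeout(1): n1:cand/t1/[-]
after 2 — deliver 1→3: n3:foll/t1/[-]
after 3 — deliver 3→1: ·
after 4 — deliver 1→2: n2:foll/t1/[-]
after 5 — deliver 2→1: n1:lead/t1/[-]
after 6 — deliver 1→4: n4:foll/t1/[-]
after 7 — deliver 4→1: ·
after 8 — propose(1,'z'): n1:lead/t1/[z]
after 9 — deliver 1→2: n2:foll/t1/[z]
after 10 — deliver 2→1: ·
after 11 — deliver 1→4: n4:foll/t1/[z]
after 12 — deliver 4→1: ·
after 13 — deliver 1→3: n3:foll/t1/[z]
after 14 — deliver 3→1: ·
after 15 — deliver 1→0: n0:foll/t1/[-]
after 16 — deliver 0→1: ·
after 17 — timeout(3): n3:cand/t2/[z]
after 18 — deliver 3→4: n4:foll/t2/[z]
after 19 — deliver 4→3: ·
after 20 — deliver 3→2: n2:foll/t2/[z]
after 21 — deliver 2→3: n3:lead/t2/[z]
after 22 — deliver 3→0: n0:foll/t2/[-]
after 23 — deliver 0→3: ·
after 24 — deliver 3→1: n1:foll/t2/[z]
after 25 — propose(1,'s'): ·
after 26 — deliver 1→3: ·
after 27 — deliver 3→1: ·
after 28 — deliver 1→2: ·
after 29 — deliver 2→1: ·
after 30 — deliver 1→4: ·
after 31 — deliver 4→1: ·
after 32 — deliver 1→0: ·

no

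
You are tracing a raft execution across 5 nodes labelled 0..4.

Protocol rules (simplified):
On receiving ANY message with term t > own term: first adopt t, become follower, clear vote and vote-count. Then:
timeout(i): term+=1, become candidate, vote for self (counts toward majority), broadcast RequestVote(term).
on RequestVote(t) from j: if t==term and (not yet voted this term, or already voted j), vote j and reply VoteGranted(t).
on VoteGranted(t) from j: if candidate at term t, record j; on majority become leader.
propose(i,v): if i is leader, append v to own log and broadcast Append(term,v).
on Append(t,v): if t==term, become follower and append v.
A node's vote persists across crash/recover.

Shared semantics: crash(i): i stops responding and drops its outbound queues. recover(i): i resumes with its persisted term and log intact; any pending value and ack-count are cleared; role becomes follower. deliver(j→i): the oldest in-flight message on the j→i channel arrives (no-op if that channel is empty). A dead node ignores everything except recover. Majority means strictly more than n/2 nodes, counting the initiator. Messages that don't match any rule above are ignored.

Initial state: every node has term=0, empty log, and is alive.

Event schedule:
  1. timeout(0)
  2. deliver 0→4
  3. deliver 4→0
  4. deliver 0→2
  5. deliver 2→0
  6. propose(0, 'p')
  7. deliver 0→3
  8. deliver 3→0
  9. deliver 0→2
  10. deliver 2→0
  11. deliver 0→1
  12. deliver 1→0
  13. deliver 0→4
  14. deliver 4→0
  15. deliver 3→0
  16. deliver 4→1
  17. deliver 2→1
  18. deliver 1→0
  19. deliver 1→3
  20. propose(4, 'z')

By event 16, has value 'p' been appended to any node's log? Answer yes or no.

yes

after 1 — timeout(0): n0:cand/t1/[-]
after 2 — deliver 0→4: n4:foll/t1/[-]
after 3 — deliver 4→0: ·
after 4 — deliver 0→2: n2:foll/t1/[-]
after 5 — deliver 2→0: n0:lead/t1/[-]
after 6 — propose(0,'p'): n0:lead/t1/[p]
after 7 — deliver 0→3: n3:foll/t1/[-]
after 8 — deliver 3→0: ·
after 9 — deliver 0→2: n2:foll/t1/[p]
after 10 — deliver 2→0: ·
after 11 — deliver 0→1: n1:foll/t1/[-]
after 12 — deliver 1→0: ·
after 13 — deliver 0→4: n4:foll/t1/[p]
after 14 — deliver 4→0: ·
after 15 — deliver 3→0: ·
after 16 — deliver 4→1: ·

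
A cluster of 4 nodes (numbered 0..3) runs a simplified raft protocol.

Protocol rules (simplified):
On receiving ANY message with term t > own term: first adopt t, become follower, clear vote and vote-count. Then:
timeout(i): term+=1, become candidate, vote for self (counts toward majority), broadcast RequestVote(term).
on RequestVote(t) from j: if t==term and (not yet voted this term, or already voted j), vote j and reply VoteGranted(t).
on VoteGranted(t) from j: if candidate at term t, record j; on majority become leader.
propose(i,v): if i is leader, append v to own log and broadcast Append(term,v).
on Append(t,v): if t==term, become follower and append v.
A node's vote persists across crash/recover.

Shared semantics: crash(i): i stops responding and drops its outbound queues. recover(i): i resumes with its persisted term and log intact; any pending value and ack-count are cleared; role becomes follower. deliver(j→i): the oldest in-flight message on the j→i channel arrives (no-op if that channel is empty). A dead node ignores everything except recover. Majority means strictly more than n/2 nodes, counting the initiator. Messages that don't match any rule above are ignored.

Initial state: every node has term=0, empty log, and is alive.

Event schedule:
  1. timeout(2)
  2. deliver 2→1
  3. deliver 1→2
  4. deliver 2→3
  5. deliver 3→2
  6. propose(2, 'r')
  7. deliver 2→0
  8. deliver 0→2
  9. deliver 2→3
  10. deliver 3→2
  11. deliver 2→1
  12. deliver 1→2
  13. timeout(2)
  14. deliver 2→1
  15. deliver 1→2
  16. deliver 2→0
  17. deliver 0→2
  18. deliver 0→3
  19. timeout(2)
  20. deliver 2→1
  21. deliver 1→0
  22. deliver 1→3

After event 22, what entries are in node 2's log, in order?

1. timeout(2):  <2:cand t1 ->
2. deliver 2→1:  <1:foll t1 ->
3. deliver 1→2:  nop
4. deliver 2→3:  <3:foll t1 ->
5. deliver 3→2:  <2:lead t1 ->
6. propose(2,'r'):  <2:lead t1 r>
7. deliver 2→0:  <0:foll t1 ->
8. deliver 0→2:  nop
9. deliver 2→3:  <3:foll t1 r>
10. deliver 3→2:  nop
11. deliver 2→1:  <1:foll t1 r>
12. deliver 1→2:  nop
13. timeout(2):  <2:cand t2 r>
14. deliver 2→1:  <1:foll t2 r>
15. deliver 1→2:  nop
16. deliver 2→0:  <0:foll t1 r>
17. deliver 0→2:  nop
18. deliver 0→3:  nop
19. timeout(2):  <2:cand t3 r>
20. deliver 2→1:  <1:foll t3 r>
21. deliver 1→0:  nop
22. deliver 1→3:  nop

r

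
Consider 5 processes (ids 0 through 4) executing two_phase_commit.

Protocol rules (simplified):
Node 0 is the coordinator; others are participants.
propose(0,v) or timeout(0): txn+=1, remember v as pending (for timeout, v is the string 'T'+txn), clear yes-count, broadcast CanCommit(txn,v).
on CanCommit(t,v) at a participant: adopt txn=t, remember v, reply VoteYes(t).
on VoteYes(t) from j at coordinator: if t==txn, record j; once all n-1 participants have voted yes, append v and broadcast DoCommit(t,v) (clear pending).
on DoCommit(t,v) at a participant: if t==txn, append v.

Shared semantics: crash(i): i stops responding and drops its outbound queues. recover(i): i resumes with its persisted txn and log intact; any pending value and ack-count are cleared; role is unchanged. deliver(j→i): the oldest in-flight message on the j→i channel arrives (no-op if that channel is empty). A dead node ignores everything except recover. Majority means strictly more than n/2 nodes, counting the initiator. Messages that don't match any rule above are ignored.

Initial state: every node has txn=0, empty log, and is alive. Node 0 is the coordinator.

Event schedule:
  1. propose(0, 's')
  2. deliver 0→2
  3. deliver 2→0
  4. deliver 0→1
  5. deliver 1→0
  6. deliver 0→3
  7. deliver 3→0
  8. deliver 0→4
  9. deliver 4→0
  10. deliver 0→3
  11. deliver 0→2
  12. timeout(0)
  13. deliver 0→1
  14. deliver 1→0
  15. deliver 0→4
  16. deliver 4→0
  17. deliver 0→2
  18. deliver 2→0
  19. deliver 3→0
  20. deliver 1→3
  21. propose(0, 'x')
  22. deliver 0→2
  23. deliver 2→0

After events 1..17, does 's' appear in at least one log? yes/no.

yes

1. propose(0,'s'):  <0:coor t1 ->
2. deliver 0→2:  <2:part t1 ->
3. deliver 2→0:  nop
4. deliver 0→1:  <1:part t1 ->
5. deliver 1→0:  nop
6. deliver 0→3:  <3:part t1 ->
7. deliver 3→0:  nop
8. deliver 0→4:  <4:part t1 ->
9. deliver 4→0:  <0:coor t1 s>
10. deliver 0→3:  <3:part t1 s>
11. deliver 0→2:  <2:part t1 s>
12. timeout(0):  <0:coor t2 s>
13. deliver 0→1:  <1:part t1 s>
14. deliver 1→0:  nop
15. deliver 0→4:  <4:part t1 s>
16. deliver 4→0:  nop
17. deliver 0→2:  <2:part t2 s>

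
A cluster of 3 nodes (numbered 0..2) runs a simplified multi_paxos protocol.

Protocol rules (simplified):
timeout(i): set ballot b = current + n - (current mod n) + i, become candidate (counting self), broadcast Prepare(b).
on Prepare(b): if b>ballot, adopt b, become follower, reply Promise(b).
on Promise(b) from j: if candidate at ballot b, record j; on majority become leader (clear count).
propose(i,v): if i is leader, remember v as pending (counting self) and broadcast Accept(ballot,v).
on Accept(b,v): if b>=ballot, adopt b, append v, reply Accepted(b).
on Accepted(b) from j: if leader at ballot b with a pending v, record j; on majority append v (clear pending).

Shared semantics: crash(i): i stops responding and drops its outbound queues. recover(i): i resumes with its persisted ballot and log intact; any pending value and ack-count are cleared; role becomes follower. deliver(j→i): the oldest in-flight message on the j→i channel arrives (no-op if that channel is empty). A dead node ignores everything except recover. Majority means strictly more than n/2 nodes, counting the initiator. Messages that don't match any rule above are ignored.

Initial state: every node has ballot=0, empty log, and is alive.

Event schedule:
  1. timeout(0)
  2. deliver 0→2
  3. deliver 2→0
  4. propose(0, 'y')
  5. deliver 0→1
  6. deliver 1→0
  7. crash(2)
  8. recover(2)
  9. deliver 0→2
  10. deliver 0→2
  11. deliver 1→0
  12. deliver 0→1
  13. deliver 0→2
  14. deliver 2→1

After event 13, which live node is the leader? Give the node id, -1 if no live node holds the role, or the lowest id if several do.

step 1 timeout(0): 0={cand,b=3,log=-}
step 2 deliver 0→2: 2={foll,b=3,log=-}
step 3 deliver 2→0: 0={lead,b=3,log=-}
step 4 propose(0,'y'): —
step 5 deliver 0→1: 1={foll,b=3,log=-}
step 6 deliver 1→0: —
step 7 crash(2): 2={✗foll,b=3,log=-}
step 8 recover(2): 2={foll,b=3,log=-}
step 9 deliver 0→2: 2={foll,b=3,log=y}
step 10 deliver 0→2: —
step 11 deliver 1→0: —
step 12 deliver 0→1: 1={foll,b=3,log=y}
step 13 deliver 0→2: —

0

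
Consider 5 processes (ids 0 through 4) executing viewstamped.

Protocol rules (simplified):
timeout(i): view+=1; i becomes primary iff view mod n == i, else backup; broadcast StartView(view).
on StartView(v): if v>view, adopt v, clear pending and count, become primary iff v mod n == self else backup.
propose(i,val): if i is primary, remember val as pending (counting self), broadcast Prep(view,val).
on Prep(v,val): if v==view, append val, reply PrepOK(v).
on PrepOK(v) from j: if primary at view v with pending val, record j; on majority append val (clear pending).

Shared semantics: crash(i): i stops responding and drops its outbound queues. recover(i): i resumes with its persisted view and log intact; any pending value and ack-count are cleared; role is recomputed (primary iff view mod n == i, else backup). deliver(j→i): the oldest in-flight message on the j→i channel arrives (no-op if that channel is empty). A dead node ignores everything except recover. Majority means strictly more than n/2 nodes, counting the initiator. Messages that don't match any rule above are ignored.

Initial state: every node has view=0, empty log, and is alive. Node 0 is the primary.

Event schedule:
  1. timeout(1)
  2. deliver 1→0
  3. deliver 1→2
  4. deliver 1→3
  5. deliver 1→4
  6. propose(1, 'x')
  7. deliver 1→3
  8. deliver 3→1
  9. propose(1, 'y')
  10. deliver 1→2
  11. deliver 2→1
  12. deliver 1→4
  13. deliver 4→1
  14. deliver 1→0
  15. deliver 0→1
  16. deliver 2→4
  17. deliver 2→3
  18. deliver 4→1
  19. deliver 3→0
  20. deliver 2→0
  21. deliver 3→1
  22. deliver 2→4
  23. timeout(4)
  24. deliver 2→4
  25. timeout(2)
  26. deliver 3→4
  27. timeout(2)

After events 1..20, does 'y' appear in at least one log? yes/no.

step 1 timeout(1): 1={prim,v=1,log=-}
step 2 deliver 1→0: 0={back,v=1,log=-}
step 3 deliver 1→2: 2={back,v=1,log=-}
step 4 deliver 1→3: 3={back,v=1,log=-}
step 5 deliver 1→4: 4={back,v=1,log=-}
step 6 propose(1,'x'): —
step 7 deliver 1→3: 3={back,v=1,log=x}
step 8 deliver 3→1: —
step 9 propose(1,'y'): —
step 10 deliver 1→2: 2={back,v=1,log=x}
step 11 deliver 2→1: —
step 12 deliver 1→4: 4={back,v=1,log=x}
step 13 deliver 4→1: 1={prim,v=1,log=y}
step 14 deliver 1→0: 0={back,v=1,log=x}
step 15 deliver 0→1: —
step 16 deliver 2→4: —
step 17 deliver 2→3: —
step 18 deliver 4→1: —
step 19 deliver 3→0: —
step 20 deliver 2→0: —

yes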